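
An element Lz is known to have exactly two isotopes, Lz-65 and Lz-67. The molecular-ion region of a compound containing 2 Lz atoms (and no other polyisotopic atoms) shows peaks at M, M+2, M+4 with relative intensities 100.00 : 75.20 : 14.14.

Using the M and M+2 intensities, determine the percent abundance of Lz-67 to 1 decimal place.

Write p for the Lz-65 fraction. I(M+2)/I(M) = [C(2,1)·p^1·(1−p)] / p^2 = 2·(1−p)/p = 75.20/100.00 = 0.7520
(1−p)/p = 0.7520/2 = 0.3760  ⇒  p = 1/(1 + 0.3760) = 0.7267
Lz-65: 72.7%, Lz-67: 27.3%.

27.3%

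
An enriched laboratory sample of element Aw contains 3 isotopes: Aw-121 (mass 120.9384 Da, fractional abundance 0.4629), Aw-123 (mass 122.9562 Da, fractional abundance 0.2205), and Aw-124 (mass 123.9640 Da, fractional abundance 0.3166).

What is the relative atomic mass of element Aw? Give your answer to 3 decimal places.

Average mass = Σ (abundance × isotope mass) = 0.4629 × 120.9384 + 0.2205 × 122.9562 + 0.3166 × 123.9640
= 55.98239 + 27.11184 + 39.24700 = 122.34123 Da

122.341 Da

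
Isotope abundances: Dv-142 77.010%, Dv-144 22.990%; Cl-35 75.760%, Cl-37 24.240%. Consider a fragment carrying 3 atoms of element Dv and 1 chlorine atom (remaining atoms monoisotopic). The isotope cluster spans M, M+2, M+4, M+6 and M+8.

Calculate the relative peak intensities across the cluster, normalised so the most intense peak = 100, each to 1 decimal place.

82.3 : 100.0 : 45.6 : 9.2 : 0.7

Element Dv pattern (n=3): 0.45671089 : 0.40902935 : 0.12210862 : 0.01215114
Chlorine pattern (n=1): 0.7576 : 0.2424
Convolve the two distributions (both contribute in 2-u steps):
  M: 0.45671089×0.7576 = 0.346004
  M+2: 0.45671089×0.2424 + 0.40902935×0.7576 = 0.420587
  M+4: 0.40902935×0.2424 + 0.12210862×0.7576 = 0.191658
  M+6: 0.12210862×0.2424 + 0.01215114×0.7576 = 0.038805
  M+8: 0.01215114×0.2424 = 0.002945
Scale to base peak (0.420587) = 100: 82.3 : 100.0 : 45.6 : 9.2 : 0.7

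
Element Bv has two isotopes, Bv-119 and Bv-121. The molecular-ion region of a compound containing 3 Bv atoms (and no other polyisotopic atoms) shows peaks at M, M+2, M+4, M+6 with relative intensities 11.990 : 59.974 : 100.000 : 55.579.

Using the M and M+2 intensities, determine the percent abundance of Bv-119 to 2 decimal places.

37.49%

If p is the fraction of Bv that is Bv-119, then I(M+2)/I(M) = [C(3,1)·p^2·(1−p)] / p^3 = 3·(1−p)/p = 59.974/11.990 = 5.0020
(1−p)/p = 5.0020/3 = 1.6673  ⇒  p = 1/(1 + 1.6673) = 0.3749
Bv-119: 37.49%, Bv-121: 62.51%.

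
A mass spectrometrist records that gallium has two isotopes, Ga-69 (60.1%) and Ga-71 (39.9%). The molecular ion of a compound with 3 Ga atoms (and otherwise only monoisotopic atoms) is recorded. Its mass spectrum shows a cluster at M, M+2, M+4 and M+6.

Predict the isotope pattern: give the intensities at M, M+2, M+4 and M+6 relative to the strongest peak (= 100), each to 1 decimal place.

50.2 : 100.0 : 66.4 : 14.7

Expanding (0.601 + 0.399)^3:
P(M) = 0.601^3 = 0.217082
P(M+2) = 3 × 0.601^2 × 0.399^1 = 0.432358
P(M+4) = 3 × 0.601^1 × 0.399^2 = 0.287039
P(M+6) = 0.399^3 = 0.063521
The M+2 peak is largest (0.432358); scaling to 100 gives 50.2 : 100.0 : 66.4 : 14.7.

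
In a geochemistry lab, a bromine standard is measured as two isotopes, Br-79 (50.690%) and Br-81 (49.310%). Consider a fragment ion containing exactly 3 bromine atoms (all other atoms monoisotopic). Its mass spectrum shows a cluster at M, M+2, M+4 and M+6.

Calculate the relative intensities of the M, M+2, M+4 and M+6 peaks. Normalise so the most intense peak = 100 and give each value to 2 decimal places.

34.27 : 100.00 : 97.28 : 31.54

Expanding (0.50690 + 0.49310)^3:
P(M) = 0.50690^3 = 0.130247
P(M+2) = 3 × 0.50690^2 × 0.49310^1 = 0.380103
P(M+4) = 3 × 0.50690^1 × 0.49310^2 = 0.369755
P(M+6) = 0.49310^3 = 0.119896
The M+2 peak is largest (0.380103); scaling to 100 gives 34.27 : 100.00 : 97.28 : 31.54.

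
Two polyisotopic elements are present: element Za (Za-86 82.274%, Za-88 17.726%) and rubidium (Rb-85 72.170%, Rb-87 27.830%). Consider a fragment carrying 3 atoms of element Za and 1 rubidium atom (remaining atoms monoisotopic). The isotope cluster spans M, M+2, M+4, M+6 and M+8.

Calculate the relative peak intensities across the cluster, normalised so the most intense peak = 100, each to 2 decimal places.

Element Za pattern (n=3): 0.55691362 : 0.35996247 : 0.07755421 : 0.00556971
Rubidium pattern (n=1): 0.7217 : 0.2783
Convolve the two distributions (both contribute in 2-u steps):
  M: 0.55691362×0.7217 = 0.401925
  M+2: 0.55691362×0.2783 + 0.35996247×0.7217 = 0.414774
  M+4: 0.35996247×0.2783 + 0.07755421×0.7217 = 0.156148
  M+6: 0.07755421×0.2783 + 0.00556971×0.7217 = 0.025603
  M+8: 0.00556971×0.2783 = 0.001550
Scale to base peak (0.414774) = 100: 96.90 : 100.00 : 37.65 : 6.17 : 0.37

96.90 : 100.00 : 37.65 : 6.17 : 0.37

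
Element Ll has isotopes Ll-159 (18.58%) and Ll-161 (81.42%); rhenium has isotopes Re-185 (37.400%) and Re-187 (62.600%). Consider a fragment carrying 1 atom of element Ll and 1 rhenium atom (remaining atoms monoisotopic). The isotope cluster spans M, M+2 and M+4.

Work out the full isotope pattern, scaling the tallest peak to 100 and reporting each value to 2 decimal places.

Element Ll pattern (n=1): 0.1858 : 0.8142
Rhenium pattern (n=1): 0.3740 : 0.6260
Convolve the two distributions (both contribute in 2-u steps):
  M: 0.1858×0.3740 = 0.069489
  M+2: 0.1858×0.6260 + 0.8142×0.3740 = 0.420822
  M+4: 0.8142×0.6260 = 0.509689
Scale to base peak (0.509689) = 100: 13.63 : 82.56 : 100.00

13.63 : 82.56 : 100.00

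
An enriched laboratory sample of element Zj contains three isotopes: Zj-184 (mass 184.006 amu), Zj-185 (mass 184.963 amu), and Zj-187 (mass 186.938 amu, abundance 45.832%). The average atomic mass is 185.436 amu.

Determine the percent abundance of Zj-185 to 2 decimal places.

9.01%

The remaining 54.168% is split between Zj-184 (fraction x) and Zj-185 (fraction 0.54168 − x).
Substituting: 184.006x + 184.963(0.54168 − x) = 99.75857584
(184.006 − 184.963)x = -0.432182  ⇒  x = 0.45160, y = 0.09008
Zj-184: 45.16%, Zj-185: 9.01%.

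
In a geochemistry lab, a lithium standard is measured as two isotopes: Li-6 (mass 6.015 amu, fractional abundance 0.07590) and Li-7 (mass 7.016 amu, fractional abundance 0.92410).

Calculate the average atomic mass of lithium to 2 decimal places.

Average mass = Σ (abundance × isotope mass) = 0.07590 × 6.015 + 0.92410 × 7.016
= 0.4565 + 6.4835 = 6.9400 amu

6.94 amu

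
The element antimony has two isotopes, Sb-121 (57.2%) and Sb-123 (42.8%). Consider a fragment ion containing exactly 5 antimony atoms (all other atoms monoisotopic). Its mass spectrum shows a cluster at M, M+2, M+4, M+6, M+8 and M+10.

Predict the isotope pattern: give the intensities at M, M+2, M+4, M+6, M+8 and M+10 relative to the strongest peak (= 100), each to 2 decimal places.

17.86 : 66.82 : 100.00 : 74.83 : 27.99 : 4.19

Expanding (0.572 + 0.428)^5:
P(M) = 0.572^5 = 0.061232
P(M+2) = 5 × 0.572^4 × 0.428^1 = 0.229086
P(M+4) = 10 × 0.572^3 × 0.428^2 = 0.342827
P(M+6) = 10 × 0.572^2 × 0.428^3 = 0.256521
P(M+8) = 5 × 0.572^1 × 0.428^4 = 0.095971
P(M+10) = 0.428^5 = 0.014362
The M+4 peak is largest (0.342827); scaling to 100 gives 17.86 : 66.82 : 100.00 : 74.83 : 27.99 : 4.19.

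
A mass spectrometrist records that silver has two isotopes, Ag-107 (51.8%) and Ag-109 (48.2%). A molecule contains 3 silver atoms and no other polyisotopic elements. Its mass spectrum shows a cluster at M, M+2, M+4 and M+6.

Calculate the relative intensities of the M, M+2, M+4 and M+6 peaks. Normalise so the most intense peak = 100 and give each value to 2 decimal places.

Each Ag atom is independently Ag-107 (p = 0.518) or Ag-109 (q = 0.482); the cluster is the binomial expansion (p + q)^3.
P(M) = 0.518^3 = 0.138992
P(M+2) = 3 × 0.518^2 × 0.482^1 = 0.387997
P(M+4) = 3 × 0.518^1 × 0.482^2 = 0.361031
P(M+6) = 0.482^3 = 0.111980
The M+2 peak is largest (0.387997); scaling to 100 gives 35.82 : 100.00 : 93.05 : 28.86.

35.82 : 100.00 : 93.05 : 28.86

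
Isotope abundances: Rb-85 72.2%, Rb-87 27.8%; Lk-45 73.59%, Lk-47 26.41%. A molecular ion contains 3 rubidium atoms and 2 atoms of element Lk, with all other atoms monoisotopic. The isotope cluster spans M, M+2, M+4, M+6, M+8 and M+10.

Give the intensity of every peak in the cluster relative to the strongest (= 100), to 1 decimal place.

Rubidium pattern (n=3): 0.37636705 : 0.43475086 : 0.16739714 : 0.02148495
Element Lk pattern (n=2): 0.54154881 : 0.38870238 : 0.06974881
Convolve the two distributions (both contribute in 2-u steps):
  M: 0.37636705×0.54154881 = 0.203821
  M+2: 0.37636705×0.38870238 + 0.43475086×0.54154881 = 0.381734
  M+4: 0.37636705×0.06974881 + 0.43475086×0.38870238 + 0.16739714×0.54154881 = 0.285894
  M+6: 0.43475086×0.06974881 + 0.16739714×0.38870238 + 0.02148495×0.54154881 = 0.107026
  M+8: 0.16739714×0.06974881 + 0.02148495×0.38870238 = 0.020027
  M+10: 0.02148495×0.06974881 = 0.001499
Scale to base peak (0.381734) = 100: 53.4 : 100.0 : 74.9 : 28.0 : 5.2 : 0.4

53.4 : 100.0 : 74.9 : 28.0 : 5.2 : 0.4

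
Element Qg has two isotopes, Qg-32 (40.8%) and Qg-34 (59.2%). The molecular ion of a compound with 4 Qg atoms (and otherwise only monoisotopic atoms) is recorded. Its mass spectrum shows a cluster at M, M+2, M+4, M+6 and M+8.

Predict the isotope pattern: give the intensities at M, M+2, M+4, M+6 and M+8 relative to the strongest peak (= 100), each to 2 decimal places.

Expanding (0.408 + 0.592)^4:
P(M) = 0.408^4 = 0.027710
P(M+2) = 4 × 0.408^3 × 0.592^1 = 0.160828
P(M+4) = 6 × 0.408^2 × 0.592^2 = 0.350038
P(M+6) = 4 × 0.408^1 × 0.592^3 = 0.338599
P(M+8) = 0.592^4 = 0.122825
The M+4 peak is largest (0.350038); scaling to 100 gives 7.92 : 45.95 : 100.00 : 96.73 : 35.09.

7.92 : 45.95 : 100.00 : 96.73 : 35.09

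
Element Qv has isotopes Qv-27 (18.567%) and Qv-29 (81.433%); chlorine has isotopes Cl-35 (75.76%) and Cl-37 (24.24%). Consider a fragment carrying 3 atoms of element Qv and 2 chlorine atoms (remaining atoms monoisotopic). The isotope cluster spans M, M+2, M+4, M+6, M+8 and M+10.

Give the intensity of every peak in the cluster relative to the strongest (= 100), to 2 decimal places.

Element Qv pattern (n=3): 0.00640067 : 0.08421805 : 0.36937191 : 0.54000938
Chlorine pattern (n=2): 0.57395776 : 0.36728448 : 0.05875776
Convolve the two distributions (both contribute in 2-u steps):
  M: 0.00640067×0.57395776 = 0.003674
  M+2: 0.00640067×0.36728448 + 0.08421805×0.57395776 = 0.050688
  M+4: 0.00640067×0.05875776 + 0.08421805×0.36728448 + 0.36937191×0.57395776 = 0.243312
  M+6: 0.08421805×0.05875776 + 0.36937191×0.36728448 + 0.54000938×0.57395776 = 0.450556
  M+8: 0.36937191×0.05875776 + 0.54000938×0.36728448 = 0.220041
  M+10: 0.54000938×0.05875776 = 0.031730
Scale to base peak (0.450556) = 100: 0.82 : 11.25 : 54.00 : 100.00 : 48.84 : 7.04

0.82 : 11.25 : 54.00 : 100.00 : 48.84 : 7.04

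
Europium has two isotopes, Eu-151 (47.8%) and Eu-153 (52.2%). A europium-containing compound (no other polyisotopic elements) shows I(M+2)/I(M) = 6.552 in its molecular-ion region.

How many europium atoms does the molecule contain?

6

With n Eu atoms, P(M+2)/P(M) = C(n,1)·p^(n−1)q / p^n = n·q/p = n · 0.522/0.478.
n = 6.552 × 0.478/0.522 = 6.00 ≈ 6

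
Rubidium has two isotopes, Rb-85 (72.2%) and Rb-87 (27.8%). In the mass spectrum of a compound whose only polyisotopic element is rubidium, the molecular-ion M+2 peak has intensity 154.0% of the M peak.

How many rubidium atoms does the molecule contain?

The M+2/M ratio from n Rb atoms is n · q/p = n · 0.278/0.722.
n = 1.540 × 0.722/0.278 = 4.00 ≈ 4

4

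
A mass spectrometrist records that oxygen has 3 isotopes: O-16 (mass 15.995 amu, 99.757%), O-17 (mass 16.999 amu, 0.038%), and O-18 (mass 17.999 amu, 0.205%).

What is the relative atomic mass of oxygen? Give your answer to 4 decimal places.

Weight each isotope mass by its fractional abundance: 0.99757 × 15.995 + 0.00038 × 16.999 + 0.00205 × 17.999
= 15.95613 + 0.00646 + 0.03690 = 15.99949 amu

15.9995 amu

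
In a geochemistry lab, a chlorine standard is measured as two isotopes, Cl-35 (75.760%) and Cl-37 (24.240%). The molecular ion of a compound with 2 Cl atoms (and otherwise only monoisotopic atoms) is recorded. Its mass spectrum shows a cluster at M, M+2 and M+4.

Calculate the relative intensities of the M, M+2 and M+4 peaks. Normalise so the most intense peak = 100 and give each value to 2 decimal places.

100.00 : 63.99 : 10.24

Expanding (0.75760 + 0.24240)^2:
P(M) = 0.75760^2 = 0.573958
P(M+2) = 2 × 0.75760^1 × 0.24240^1 = 0.367284
P(M+4) = 0.24240^2 = 0.058758
The M peak is largest (0.573958); scaling to 100 gives 100.00 : 63.99 : 10.24.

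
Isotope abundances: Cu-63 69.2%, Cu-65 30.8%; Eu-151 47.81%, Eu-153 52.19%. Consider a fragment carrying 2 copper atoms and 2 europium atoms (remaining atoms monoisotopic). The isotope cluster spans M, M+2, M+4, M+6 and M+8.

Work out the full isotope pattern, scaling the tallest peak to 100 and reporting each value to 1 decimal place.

Copper pattern (n=2): 0.478864 : 0.426272 : 0.094864
Europium pattern (n=2): 0.22857961 : 0.49904078 : 0.27237961
Convolve the two distributions (both contribute in 2-u steps):
  M: 0.478864×0.22857961 = 0.109459
  M+2: 0.478864×0.49904078 + 0.426272×0.22857961 = 0.336410
  M+4: 0.478864×0.27237961 + 0.426272×0.49904078 + 0.094864×0.22857961 = 0.364844
  M+6: 0.426272×0.27237961 + 0.094864×0.49904078 = 0.163449
  M+8: 0.094864×0.27237961 = 0.025839
Scale to base peak (0.364844) = 100: 30.0 : 92.2 : 100.0 : 44.8 : 7.1

30.0 : 92.2 : 100.0 : 44.8 : 7.1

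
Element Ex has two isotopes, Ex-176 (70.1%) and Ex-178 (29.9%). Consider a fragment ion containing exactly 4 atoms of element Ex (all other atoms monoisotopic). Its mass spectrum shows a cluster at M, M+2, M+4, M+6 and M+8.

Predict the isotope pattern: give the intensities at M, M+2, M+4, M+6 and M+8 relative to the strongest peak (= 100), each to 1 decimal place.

58.6 : 100.0 : 64.0 : 18.2 : 1.9

Each Ex atom is independently Ex-176 (p = 0.701) or Ex-178 (q = 0.299); the cluster is the binomial expansion (p + q)^4.
P(M) = 0.701^4 = 0.241475
P(M+2) = 4 × 0.701^3 × 0.299^1 = 0.411989
P(M+4) = 6 × 0.701^2 × 0.299^2 = 0.263590
P(M+6) = 4 × 0.701^1 × 0.299^3 = 0.074953
P(M+8) = 0.299^4 = 0.007993
The M+2 peak is largest (0.411989); scaling to 100 gives 58.6 : 100.0 : 64.0 : 18.2 : 1.9.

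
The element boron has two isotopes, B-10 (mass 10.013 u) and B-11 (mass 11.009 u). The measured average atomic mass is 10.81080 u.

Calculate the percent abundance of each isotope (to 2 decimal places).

Let x be the fractional abundance of B-10; then B-11 has abundance 1 − x.
10.013·x + 11.009·(1 − x) = 10.81080
(10.013 − 11.009)·x = 10.81080 − 11.009
x = -0.19820 / -0.996 = 0.19900 → 19.90% B-10, 80.10% B-11.

B-10: 19.90%, B-11: 80.10%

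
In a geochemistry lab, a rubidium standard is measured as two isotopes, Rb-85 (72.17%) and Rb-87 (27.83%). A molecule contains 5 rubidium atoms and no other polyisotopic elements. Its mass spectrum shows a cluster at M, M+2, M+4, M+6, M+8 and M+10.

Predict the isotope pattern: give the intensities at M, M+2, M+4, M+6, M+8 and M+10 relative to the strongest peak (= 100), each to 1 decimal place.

Expanding (0.7217 + 0.2783)^5:
P(M) = 0.7217^5 = 0.195787
P(M+2) = 5 × 0.7217^4 × 0.2783^1 = 0.377494
P(M+4) = 10 × 0.7217^3 × 0.2783^2 = 0.291136
P(M+6) = 10 × 0.7217^2 × 0.2783^3 = 0.112267
P(M+8) = 5 × 0.7217^1 × 0.2783^4 = 0.021646
P(M+10) = 0.2783^5 = 0.001669
The M+2 peak is largest (0.377494); scaling to 100 gives 51.9 : 100.0 : 77.1 : 29.7 : 5.7 : 0.4.

51.9 : 100.0 : 77.1 : 29.7 : 5.7 : 0.4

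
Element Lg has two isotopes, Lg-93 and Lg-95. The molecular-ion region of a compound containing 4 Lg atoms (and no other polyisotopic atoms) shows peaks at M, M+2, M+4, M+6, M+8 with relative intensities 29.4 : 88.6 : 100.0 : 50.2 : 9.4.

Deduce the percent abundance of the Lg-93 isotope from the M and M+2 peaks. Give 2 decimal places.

57.03%

Let p = fractional abundance of Lg-93. I(M+2)/I(M) = [C(4,1)·p^3·(1−p)] / p^4 = 4·(1−p)/p = 88.6/29.4 = 3.0136
(1−p)/p = 3.0136/4 = 0.7534  ⇒  p = 1/(1 + 0.7534) = 0.5703
Lg-93: 57.03%, Lg-95: 42.97%.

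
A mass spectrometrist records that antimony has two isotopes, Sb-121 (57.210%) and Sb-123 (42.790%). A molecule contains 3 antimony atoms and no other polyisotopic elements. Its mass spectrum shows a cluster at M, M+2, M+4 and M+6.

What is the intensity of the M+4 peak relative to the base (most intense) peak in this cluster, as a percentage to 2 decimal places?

(0.57210 + 0.42790)^3 gives M 0.1872, M+2 0.4202, M+4 0.3143, M+6 0.0783; the largest is M+2.
P(M+2) = C(3,1) × 0.57210^2 × 0.42790^1 = 3 × 0.32729841 × 0.4279 = 0.420153 (base)
P(M+4) = C(3,2) × 0.57210^1 × 0.42790^2 = 3 × 0.5721 × 0.18309841 = 0.314252
Relative intensity = 0.314252 / 0.420153 × 100 = 74.79

74.79%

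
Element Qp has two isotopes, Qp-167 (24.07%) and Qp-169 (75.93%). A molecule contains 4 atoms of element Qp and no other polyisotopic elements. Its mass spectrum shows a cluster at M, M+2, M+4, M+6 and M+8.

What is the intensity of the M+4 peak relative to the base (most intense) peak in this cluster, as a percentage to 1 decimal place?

Term probabilities: M 0.0034, M+2 0.0424, M+4 0.2004, M+6 0.4215, M+8 0.3324. Base peak = M+6.
P(M+6) = C(4,3) × 0.2407^1 × 0.7593^3 = 4 × 0.2407 × 0.43776416 = 0.421479 (base)
P(M+4) = C(4,2) × 0.2407^2 × 0.7593^2 = 6 × 0.05793649 × 0.57653649 = 0.200415
Relative intensity = 0.200415 / 0.421479 × 100 = 47.6

47.6%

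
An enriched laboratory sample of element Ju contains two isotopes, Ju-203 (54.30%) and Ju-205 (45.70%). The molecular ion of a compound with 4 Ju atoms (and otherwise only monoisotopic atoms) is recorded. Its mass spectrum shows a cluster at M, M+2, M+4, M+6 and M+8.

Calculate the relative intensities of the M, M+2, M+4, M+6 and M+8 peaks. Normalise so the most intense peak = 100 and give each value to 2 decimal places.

Expanding (0.5430 + 0.4570)^4:
P(M) = 0.5430^4 = 0.086936
P(M+2) = 4 × 0.5430^3 × 0.4570^1 = 0.292668
P(M+4) = 6 × 0.5430^2 × 0.4570^2 = 0.369474
P(M+6) = 4 × 0.5430^1 × 0.4570^3 = 0.207304
P(M+8) = 0.4570^4 = 0.043618
The M+4 peak is largest (0.369474); scaling to 100 gives 23.53 : 79.21 : 100.00 : 56.11 : 11.81.

23.53 : 79.21 : 100.00 : 56.11 : 11.81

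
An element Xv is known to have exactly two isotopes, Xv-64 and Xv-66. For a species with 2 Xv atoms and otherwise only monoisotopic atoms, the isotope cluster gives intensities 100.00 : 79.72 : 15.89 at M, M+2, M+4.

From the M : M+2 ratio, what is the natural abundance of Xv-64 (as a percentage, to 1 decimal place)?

71.5%

Let p = fractional abundance of Xv-64. I(M+2)/I(M) = [C(2,1)·p^1·(1−p)] / p^2 = 2·(1−p)/p = 79.72/100.00 = 0.7972
(1−p)/p = 0.7972/2 = 0.3986  ⇒  p = 1/(1 + 0.3986) = 0.7150
Xv-64: 71.5%, Xv-66: 28.5%.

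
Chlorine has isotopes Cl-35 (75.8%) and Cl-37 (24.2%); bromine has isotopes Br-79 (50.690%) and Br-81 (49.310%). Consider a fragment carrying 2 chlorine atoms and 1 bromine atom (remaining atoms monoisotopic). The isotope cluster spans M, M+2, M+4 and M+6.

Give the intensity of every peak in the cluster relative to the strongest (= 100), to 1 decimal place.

62.1 : 100.0 : 44.9 : 6.2

Chlorine pattern (n=2): 0.574564 : 0.366872 : 0.058564
Bromine pattern (n=1): 0.5069 : 0.4931
Convolve the two distributions (both contribute in 2-u steps):
  M: 0.574564×0.5069 = 0.291246
  M+2: 0.574564×0.4931 + 0.366872×0.5069 = 0.469285
  M+4: 0.366872×0.4931 + 0.058564×0.5069 = 0.210591
  M+6: 0.058564×0.4931 = 0.028878
Scale to base peak (0.469285) = 100: 62.1 : 100.0 : 44.9 : 6.2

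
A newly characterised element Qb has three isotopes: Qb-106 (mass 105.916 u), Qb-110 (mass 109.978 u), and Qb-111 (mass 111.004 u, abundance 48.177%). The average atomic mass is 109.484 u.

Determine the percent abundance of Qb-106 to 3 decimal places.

The remaining 51.823% is split between Qb-106 (fraction x) and Qb-110 (fraction 0.51823 − x).
Substituting: 105.916x + 109.978(0.51823 − x) = 56.00560292
(105.916 − 109.978)x = -0.98829602  ⇒  x = 0.24330, y = 0.27493
Qb-106: 24.330%, Qb-110: 27.493%.

24.330%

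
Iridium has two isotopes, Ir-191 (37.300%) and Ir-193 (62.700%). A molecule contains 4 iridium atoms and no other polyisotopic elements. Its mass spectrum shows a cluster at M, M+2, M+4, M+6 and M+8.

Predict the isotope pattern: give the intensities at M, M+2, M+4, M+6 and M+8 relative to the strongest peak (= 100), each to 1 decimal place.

5.3 : 35.4 : 89.2 : 100.0 : 42.0

The 4 Ir atoms are independent, so intensities follow the terms of (0.37300 + 0.62700)^4.
P(M) = 0.37300^4 = 0.019357
P(M+2) = 4 × 0.37300^3 × 0.62700^1 = 0.130153
P(M+4) = 6 × 0.37300^2 × 0.62700^2 = 0.328174
P(M+6) = 4 × 0.37300^1 × 0.62700^3 = 0.367766
P(M+8) = 0.62700^4 = 0.154550
The M+6 peak is largest (0.367766); scaling to 100 gives 5.3 : 35.4 : 89.2 : 100.0 : 42.0.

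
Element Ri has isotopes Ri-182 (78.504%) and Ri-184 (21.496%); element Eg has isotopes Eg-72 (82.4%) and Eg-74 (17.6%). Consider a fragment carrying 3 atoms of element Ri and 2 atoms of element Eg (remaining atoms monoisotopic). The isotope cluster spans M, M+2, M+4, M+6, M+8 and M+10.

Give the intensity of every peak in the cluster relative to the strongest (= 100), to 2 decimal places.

Element Ri pattern (n=3): 0.48381058 : 0.39743168 : 0.10882492 : 0.00993283
Element Eg pattern (n=2): 0.678976 : 0.290048 : 0.030976
Convolve the two distributions (both contribute in 2-u steps):
  M: 0.48381058×0.678976 = 0.328496
  M+2: 0.48381058×0.290048 + 0.39743168×0.678976 = 0.410175
  M+4: 0.48381058×0.030976 + 0.39743168×0.290048 + 0.10882492×0.678976 = 0.204150
  M+6: 0.39743168×0.030976 + 0.10882492×0.290048 + 0.00993283×0.678976 = 0.050619
  M+8: 0.10882492×0.030976 + 0.00993283×0.290048 = 0.006252
  M+10: 0.00993283×0.030976 = 0.000308
Scale to base peak (0.410175) = 100: 80.09 : 100.00 : 49.77 : 12.34 : 1.52 : 0.08

80.09 : 100.00 : 49.77 : 12.34 : 1.52 : 0.08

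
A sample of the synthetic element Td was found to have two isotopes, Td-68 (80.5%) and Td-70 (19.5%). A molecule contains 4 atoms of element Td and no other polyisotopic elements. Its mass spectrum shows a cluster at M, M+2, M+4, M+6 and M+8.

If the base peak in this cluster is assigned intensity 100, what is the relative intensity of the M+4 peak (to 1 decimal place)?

35.2

Binomial terms of (0.805 + 0.195)^4: M 0.4199, M+2 0.4069, M+4 0.1478, M+6 0.0239, M+8 0.0014 → M is the base peak.
P(M) = C(4,0) × 0.805^4 × 0.195^0 = 1 × 0.4199364 × 1.0000 = 0.419936 (base)
P(M+4) = C(4,2) × 0.805^2 × 0.195^2 = 6 × 0.648025 × 0.038025 = 0.147847
Relative intensity = 0.147847 / 0.419936 × 100 = 35.2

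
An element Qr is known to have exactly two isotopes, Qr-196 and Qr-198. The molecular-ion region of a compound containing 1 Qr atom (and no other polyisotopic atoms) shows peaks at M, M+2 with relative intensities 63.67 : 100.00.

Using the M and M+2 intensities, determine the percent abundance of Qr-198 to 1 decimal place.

Let p = fractional abundance of Qr-196. I(M+2)/I(M) = [C(1,1)·p^0·(1−p)] / p^1 = 1·(1−p)/p = 100.00/63.67 = 1.5706
(1−p)/p = 1.5706/1 = 1.5706  ⇒  p = 1/(1 + 1.5706) = 0.3890
Qr-196: 38.9%, Qr-198: 61.1%.

61.1%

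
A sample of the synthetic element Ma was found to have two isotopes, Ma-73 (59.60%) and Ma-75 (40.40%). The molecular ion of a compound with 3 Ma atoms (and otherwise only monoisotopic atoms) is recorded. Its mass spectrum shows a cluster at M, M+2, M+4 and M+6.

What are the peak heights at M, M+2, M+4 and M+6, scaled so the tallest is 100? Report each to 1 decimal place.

Each Ma atom is independently Ma-73 (p = 0.5960) or Ma-75 (q = 0.4040); the cluster is the binomial expansion (p + q)^3.
P(M) = 0.5960^3 = 0.211709
P(M+2) = 3 × 0.5960^2 × 0.4040^1 = 0.430522
P(M+4) = 3 × 0.5960^1 × 0.4040^2 = 0.291830
P(M+6) = 0.4040^3 = 0.065939
The M+2 peak is largest (0.430522); scaling to 100 gives 49.2 : 100.0 : 67.8 : 15.3.

49.2 : 100.0 : 67.8 : 15.3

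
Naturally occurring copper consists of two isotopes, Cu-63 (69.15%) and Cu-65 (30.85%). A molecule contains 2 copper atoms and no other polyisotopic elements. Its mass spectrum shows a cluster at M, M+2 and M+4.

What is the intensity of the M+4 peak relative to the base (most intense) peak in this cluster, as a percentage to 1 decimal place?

(0.6915 + 0.3085)^2 gives M 0.4782, M+2 0.4267, M+4 0.0952; the largest is M.
P(M) = C(2,0) × 0.6915^2 × 0.3085^0 = 1 × 0.47817225 × 1.0000 = 0.478172 (base)
P(M+4) = C(2,2) × 0.6915^0 × 0.3085^2 = 1 × 1.0000 × 0.09517225 = 0.095172
Relative intensity = 0.095172 / 0.478172 × 100 = 19.9

19.9%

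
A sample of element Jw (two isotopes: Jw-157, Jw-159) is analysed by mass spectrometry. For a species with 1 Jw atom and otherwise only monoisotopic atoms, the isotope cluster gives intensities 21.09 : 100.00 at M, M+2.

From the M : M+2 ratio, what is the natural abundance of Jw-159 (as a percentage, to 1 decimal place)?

Write p for the Jw-157 fraction. I(M+2)/I(M) = [C(1,1)·p^0·(1−p)] / p^1 = 1·(1−p)/p = 100.00/21.09 = 4.7416
(1−p)/p = 4.7416/1 = 4.7416  ⇒  p = 1/(1 + 4.7416) = 0.1742
Jw-157: 17.4%, Jw-159: 82.6%.

82.6%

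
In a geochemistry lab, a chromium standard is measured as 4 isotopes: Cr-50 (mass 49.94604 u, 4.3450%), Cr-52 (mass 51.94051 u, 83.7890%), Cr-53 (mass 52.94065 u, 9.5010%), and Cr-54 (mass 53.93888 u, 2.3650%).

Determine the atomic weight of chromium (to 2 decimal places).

52.00 u

Weight each isotope mass by its fractional abundance: 0.043450 × 49.94604 + 0.837890 × 51.94051 + 0.095010 × 52.94065 + 0.023650 × 53.93888
= 2.170155 + 43.520434 + 5.029891 + 1.275655 = 51.996135 u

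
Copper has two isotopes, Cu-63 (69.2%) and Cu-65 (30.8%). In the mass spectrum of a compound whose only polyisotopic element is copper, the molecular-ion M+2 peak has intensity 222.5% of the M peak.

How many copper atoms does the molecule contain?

5

For n independent Cu atoms, I(M+2)/I(M) = n · (abundance Cu-65) / (abundance Cu-63) = n · 0.308/0.692.
n = 2.225 × 0.692/0.308 = 5.00 ≈ 5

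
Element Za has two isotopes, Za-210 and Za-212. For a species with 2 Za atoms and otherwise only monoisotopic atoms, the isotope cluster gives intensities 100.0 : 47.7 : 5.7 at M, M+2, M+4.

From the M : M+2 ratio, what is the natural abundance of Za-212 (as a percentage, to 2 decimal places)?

19.26%

If p is the fraction of Za that is Za-210, then I(M+2)/I(M) = [C(2,1)·p^1·(1−p)] / p^2 = 2·(1−p)/p = 47.7/100.0 = 0.4770
(1−p)/p = 0.4770/2 = 0.2385  ⇒  p = 1/(1 + 0.2385) = 0.8074
Za-210: 80.74%, Za-212: 19.26%.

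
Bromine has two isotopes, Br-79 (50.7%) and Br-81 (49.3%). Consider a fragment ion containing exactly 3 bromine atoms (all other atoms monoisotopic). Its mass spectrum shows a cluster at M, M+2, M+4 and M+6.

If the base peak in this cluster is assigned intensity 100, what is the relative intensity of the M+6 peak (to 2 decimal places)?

31.52

(0.507 + 0.493)^3 gives M 0.1303, M+2 0.3802, M+4 0.3697, M+6 0.1198; the largest is M+2.
P(M+2) = C(3,1) × 0.507^2 × 0.493^1 = 3 × 0.257049 × 0.4930 = 0.380175 (base)
P(M+6) = C(3,3) × 0.507^0 × 0.493^3 = 1 × 1.0000 × 0.11982316 = 0.119823
Relative intensity = 0.119823 / 0.380175 × 100 = 31.52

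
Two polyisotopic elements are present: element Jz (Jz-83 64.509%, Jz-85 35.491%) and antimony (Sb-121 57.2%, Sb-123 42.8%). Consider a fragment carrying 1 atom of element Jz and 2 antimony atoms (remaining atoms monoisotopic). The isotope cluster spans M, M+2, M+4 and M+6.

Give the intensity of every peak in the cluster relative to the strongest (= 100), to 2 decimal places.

Element Jz pattern (n=1): 0.64509 : 0.35491
Antimony pattern (n=2): 0.327184 : 0.489632 : 0.183184
Convolve the two distributions (both contribute in 2-u steps):
  M: 0.64509×0.327184 = 0.211063
  M+2: 0.64509×0.489632 + 0.35491×0.327184 = 0.431978
  M+4: 0.64509×0.183184 + 0.35491×0.489632 = 0.291945
  M+6: 0.35491×0.183184 = 0.065014
Scale to base peak (0.431978) = 100: 48.86 : 100.00 : 67.58 : 15.05

48.86 : 100.00 : 67.58 : 15.05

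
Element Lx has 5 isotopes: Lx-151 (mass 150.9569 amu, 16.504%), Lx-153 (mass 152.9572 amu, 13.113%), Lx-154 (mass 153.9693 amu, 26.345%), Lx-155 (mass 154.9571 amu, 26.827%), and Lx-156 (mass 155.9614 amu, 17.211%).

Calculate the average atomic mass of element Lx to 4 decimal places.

The abundance-weighted mean is 0.16504 × 150.9569 + 0.13113 × 152.9572 + 0.26345 × 153.9693 + 0.26827 × 154.9571 + 0.17211 × 155.9614
= 24.91393 + 20.05728 + 40.56321 + 41.57034 + 26.84252 = 153.94728 amu

153.9473 amu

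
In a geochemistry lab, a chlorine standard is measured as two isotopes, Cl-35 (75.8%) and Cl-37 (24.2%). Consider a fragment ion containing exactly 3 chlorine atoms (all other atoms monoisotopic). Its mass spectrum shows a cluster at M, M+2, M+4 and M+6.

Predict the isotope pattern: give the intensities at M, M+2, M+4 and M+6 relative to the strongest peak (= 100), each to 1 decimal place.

100.0 : 95.8 : 30.6 : 3.3

Expanding (0.758 + 0.242)^3:
P(M) = 0.758^3 = 0.435520
P(M+2) = 3 × 0.758^2 × 0.242^1 = 0.417133
P(M+4) = 3 × 0.758^1 × 0.242^2 = 0.133175
P(M+6) = 0.242^3 = 0.014172
The M peak is largest (0.435520); scaling to 100 gives 100.0 : 95.8 : 30.6 : 3.3.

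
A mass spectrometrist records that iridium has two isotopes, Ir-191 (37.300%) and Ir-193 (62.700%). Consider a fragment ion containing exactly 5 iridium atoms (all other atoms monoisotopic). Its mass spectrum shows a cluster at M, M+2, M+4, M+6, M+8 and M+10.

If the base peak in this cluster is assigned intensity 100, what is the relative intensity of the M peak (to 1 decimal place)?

Binomial terms of (0.37300 + 0.62700)^5: M 0.0072, M+2 0.0607, M+4 0.2040, M+6 0.3429, M+8 0.2882, M+10 0.0969 → M+6 is the base peak.
P(M+6) = C(5,3) × 0.37300^2 × 0.62700^3 = 10 × 0.139129 × 0.24649188 = 0.342942 (base)
P(M) = C(5,0) × 0.37300^5 × 0.62700^0 = 1 × 0.00722012 × 1.0000 = 0.007220
Relative intensity = 0.007220 / 0.342942 × 100 = 2.1

2.1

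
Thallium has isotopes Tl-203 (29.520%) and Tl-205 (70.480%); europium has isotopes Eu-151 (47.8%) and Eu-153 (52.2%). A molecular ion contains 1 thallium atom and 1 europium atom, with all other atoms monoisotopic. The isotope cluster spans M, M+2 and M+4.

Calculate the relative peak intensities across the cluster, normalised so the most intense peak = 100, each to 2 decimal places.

28.74 : 100.00 : 74.93

Thallium pattern (n=1): 0.2952 : 0.7048
Europium pattern (n=1): 0.4780 : 0.5220
Convolve the two distributions (both contribute in 2-u steps):
  M: 0.2952×0.4780 = 0.141106
  M+2: 0.2952×0.5220 + 0.7048×0.4780 = 0.490989
  M+4: 0.7048×0.5220 = 0.367906
Scale to base peak (0.490989) = 100: 28.74 : 100.00 : 74.93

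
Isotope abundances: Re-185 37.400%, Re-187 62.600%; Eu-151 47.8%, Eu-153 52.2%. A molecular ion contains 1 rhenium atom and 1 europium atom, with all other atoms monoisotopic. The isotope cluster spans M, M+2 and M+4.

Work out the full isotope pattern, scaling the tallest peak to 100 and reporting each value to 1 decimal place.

Rhenium pattern (n=1): 0.3740 : 0.6260
Europium pattern (n=1): 0.4780 : 0.5220
Convolve the two distributions (both contribute in 2-u steps):
  M: 0.3740×0.4780 = 0.178772
  M+2: 0.3740×0.5220 + 0.6260×0.4780 = 0.494456
  M+4: 0.6260×0.5220 = 0.326772
Scale to base peak (0.494456) = 100: 36.2 : 100.0 : 66.1

36.2 : 100.0 : 66.1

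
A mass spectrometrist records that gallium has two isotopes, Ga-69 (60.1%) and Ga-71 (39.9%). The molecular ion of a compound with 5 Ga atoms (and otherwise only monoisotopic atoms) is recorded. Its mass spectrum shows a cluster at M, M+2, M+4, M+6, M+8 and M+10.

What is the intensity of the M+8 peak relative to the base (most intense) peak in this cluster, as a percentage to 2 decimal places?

22.04%

(0.601 + 0.399)^5 gives M 0.0784, M+2 0.2603, M+4 0.3456, M+6 0.2294, M+8 0.0762, M+10 0.0101; the largest is M+4.
P(M+4) = C(5,2) × 0.601^3 × 0.399^2 = 10 × 0.2170818 × 0.159201 = 0.345596 (base)
P(M+8) = C(5,4) × 0.601^1 × 0.399^4 = 5 × 0.6010 × 0.02534496 = 0.076162
Relative intensity = 0.076162 / 0.345596 × 100 = 22.04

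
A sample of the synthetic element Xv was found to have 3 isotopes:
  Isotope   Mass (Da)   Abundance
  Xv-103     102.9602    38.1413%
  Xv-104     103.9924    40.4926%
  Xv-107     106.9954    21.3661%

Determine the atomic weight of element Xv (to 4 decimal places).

104.2403 Da

Ar = Σ fᵢ·mᵢ = 0.381413 × 102.9602 + 0.404926 × 103.9924 + 0.213661 × 106.9954
= 39.27036 + 42.10923 + 22.86074 = 104.24033 Da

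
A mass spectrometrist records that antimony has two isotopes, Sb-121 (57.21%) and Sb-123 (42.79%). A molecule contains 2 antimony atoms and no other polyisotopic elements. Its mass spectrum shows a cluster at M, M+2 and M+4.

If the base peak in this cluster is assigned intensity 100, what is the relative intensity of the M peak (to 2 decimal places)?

66.85

(0.5721 + 0.4279)^2 gives M 0.3273, M+2 0.4896, M+4 0.1831; the largest is M+2.
P(M+2) = C(2,1) × 0.5721^1 × 0.4279^1 = 2 × 0.5721 × 0.4279 = 0.489603 (base)
P(M) = C(2,0) × 0.5721^2 × 0.4279^0 = 1 × 0.32729841 × 1.0000 = 0.327298
Relative intensity = 0.327298 / 0.489603 × 100 = 66.85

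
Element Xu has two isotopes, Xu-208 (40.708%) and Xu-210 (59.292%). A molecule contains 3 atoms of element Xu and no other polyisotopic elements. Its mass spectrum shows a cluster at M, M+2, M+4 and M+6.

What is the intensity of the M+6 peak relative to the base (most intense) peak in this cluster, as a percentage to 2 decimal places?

Binomial terms of (0.40708 + 0.59292)^3: M 0.0675, M+2 0.2948, M+4 0.4293, M+6 0.2084 → M+4 is the base peak.
P(M+4) = C(3,2) × 0.40708^1 × 0.59292^2 = 3 × 0.40708 × 0.35155413 = 0.429332 (base)
P(M+6) = C(3,3) × 0.40708^0 × 0.59292^3 = 1 × 1.0000 × 0.20844347 = 0.208443
Relative intensity = 0.208443 / 0.429332 × 100 = 48.55

48.55%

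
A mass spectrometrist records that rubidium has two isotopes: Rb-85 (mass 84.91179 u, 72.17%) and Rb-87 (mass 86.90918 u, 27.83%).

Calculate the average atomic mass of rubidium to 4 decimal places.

Average mass = Σ (abundance × isotope mass) = 0.7217 × 84.91179 + 0.2783 × 86.90918
= 61.280839 + 24.186825 = 85.467664 u

85.4677 u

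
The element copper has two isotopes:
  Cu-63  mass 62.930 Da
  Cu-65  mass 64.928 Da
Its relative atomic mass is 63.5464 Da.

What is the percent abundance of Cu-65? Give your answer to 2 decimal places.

Let x be the fractional abundance of Cu-63; then Cu-65 has abundance 1 − x.
62.930·x + 64.928·(1 − x) = 63.5464
(62.930 − 64.928)·x = 63.5464 − 64.928
x = -1.3816 / -1.998 = 0.69149 → 69.15% Cu-63, 30.85% Cu-65.

30.85%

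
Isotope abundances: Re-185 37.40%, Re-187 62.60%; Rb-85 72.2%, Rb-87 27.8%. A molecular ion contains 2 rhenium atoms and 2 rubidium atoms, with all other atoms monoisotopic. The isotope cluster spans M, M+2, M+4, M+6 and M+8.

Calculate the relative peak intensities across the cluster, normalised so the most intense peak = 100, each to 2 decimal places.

Rhenium pattern (n=2): 0.139876 : 0.468248 : 0.391876
Rubidium pattern (n=2): 0.521284 : 0.401432 : 0.077284
Convolve the two distributions (both contribute in 2-u steps):
  M: 0.139876×0.521284 = 0.072915
  M+2: 0.139876×0.401432 + 0.468248×0.521284 = 0.300241
  M+4: 0.139876×0.077284 + 0.468248×0.401432 + 0.391876×0.521284 = 0.403059
  M+6: 0.468248×0.077284 + 0.391876×0.401432 = 0.193500
  M+8: 0.391876×0.077284 = 0.030286
Scale to base peak (0.403059) = 100: 18.09 : 74.49 : 100.00 : 48.01 : 7.51

18.09 : 74.49 : 100.00 : 48.01 : 7.51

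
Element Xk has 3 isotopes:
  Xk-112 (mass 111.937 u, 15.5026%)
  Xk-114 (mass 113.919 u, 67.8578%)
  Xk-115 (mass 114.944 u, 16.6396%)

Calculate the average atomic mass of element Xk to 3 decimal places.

The abundance-weighted mean is 0.155026 × 111.937 + 0.678578 × 113.919 + 0.166396 × 114.944
= 17.3531 + 77.3029 + 19.1262 = 113.7822 u

113.782 u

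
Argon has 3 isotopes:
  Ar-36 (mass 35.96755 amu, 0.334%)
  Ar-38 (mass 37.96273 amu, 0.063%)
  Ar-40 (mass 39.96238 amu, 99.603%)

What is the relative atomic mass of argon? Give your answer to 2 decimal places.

39.95 amu

Ar = Σ fᵢ·mᵢ = 0.00334 × 35.96755 + 0.00063 × 37.96273 + 0.99603 × 39.96238
= 0.120132 + 0.023917 + 39.803729 = 39.947778 amu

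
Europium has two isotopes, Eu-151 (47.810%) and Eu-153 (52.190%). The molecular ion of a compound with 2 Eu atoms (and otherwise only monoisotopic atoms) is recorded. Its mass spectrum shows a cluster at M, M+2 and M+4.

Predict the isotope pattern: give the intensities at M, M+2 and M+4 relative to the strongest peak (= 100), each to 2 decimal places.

The 2 Eu atoms are independent, so intensities follow the terms of (0.47810 + 0.52190)^2.
P(M) = 0.47810^2 = 0.228580
P(M+2) = 2 × 0.47810^1 × 0.52190^1 = 0.499041
P(M+4) = 0.52190^2 = 0.272380
The M+2 peak is largest (0.499041); scaling to 100 gives 45.80 : 100.00 : 54.58.

45.80 : 100.00 : 54.58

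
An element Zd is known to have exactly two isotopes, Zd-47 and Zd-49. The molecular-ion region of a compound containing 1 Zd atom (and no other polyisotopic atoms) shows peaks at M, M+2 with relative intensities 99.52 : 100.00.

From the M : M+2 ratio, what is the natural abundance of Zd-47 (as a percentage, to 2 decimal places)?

Write p for the Zd-47 fraction. I(M+2)/I(M) = [C(1,1)·p^0·(1−p)] / p^1 = 1·(1−p)/p = 100.00/99.52 = 1.0048
(1−p)/p = 1.0048/1 = 1.0048  ⇒  p = 1/(1 + 1.0048) = 0.4988
Zd-47: 49.88%, Zd-49: 50.12%.

49.88%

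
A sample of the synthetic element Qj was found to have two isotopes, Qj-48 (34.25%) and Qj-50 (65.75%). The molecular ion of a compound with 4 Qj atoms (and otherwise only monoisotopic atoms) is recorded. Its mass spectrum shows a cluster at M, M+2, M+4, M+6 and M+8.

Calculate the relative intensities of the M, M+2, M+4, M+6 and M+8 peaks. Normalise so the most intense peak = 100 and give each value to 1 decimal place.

Each Qj atom is independently Qj-48 (p = 0.3425) or Qj-50 (q = 0.6575); the cluster is the binomial expansion (p + q)^4.
P(M) = 0.3425^4 = 0.013761
P(M+2) = 4 × 0.3425^3 × 0.6575^1 = 0.105667
P(M+4) = 6 × 0.3425^2 × 0.6575^2 = 0.304273
P(M+6) = 4 × 0.3425^1 × 0.6575^3 = 0.389411
P(M+8) = 0.6575^4 = 0.186889
The M+6 peak is largest (0.389411); scaling to 100 gives 3.5 : 27.1 : 78.1 : 100.0 : 48.0.

3.5 : 27.1 : 78.1 : 100.0 : 48.0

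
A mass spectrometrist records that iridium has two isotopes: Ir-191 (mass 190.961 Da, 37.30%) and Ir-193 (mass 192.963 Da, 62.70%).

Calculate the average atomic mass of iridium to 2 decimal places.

192.22 Da

Weight each isotope mass by its fractional abundance: 0.3730 × 190.961 + 0.6270 × 192.963
= 71.2285 + 120.9878 = 192.2163 Da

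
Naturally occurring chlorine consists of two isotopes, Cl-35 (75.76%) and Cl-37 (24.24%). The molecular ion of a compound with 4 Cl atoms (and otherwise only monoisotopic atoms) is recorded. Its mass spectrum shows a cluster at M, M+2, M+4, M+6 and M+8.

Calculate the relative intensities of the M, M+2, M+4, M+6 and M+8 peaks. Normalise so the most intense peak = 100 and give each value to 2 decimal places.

78.14 : 100.00 : 47.99 : 10.24 : 0.82

Each Cl atom is independently Cl-35 (p = 0.7576) or Cl-37 (q = 0.2424); the cluster is the binomial expansion (p + q)^4.
P(M) = 0.7576^4 = 0.329428
P(M+2) = 4 × 0.7576^3 × 0.2424^1 = 0.421612
P(M+4) = 6 × 0.7576^2 × 0.2424^2 = 0.202347
P(M+6) = 4 × 0.7576^1 × 0.2424^3 = 0.043162
P(M+8) = 0.2424^4 = 0.003452
The M+2 peak is largest (0.421612); scaling to 100 gives 78.14 : 100.00 : 47.99 : 10.24 : 0.82.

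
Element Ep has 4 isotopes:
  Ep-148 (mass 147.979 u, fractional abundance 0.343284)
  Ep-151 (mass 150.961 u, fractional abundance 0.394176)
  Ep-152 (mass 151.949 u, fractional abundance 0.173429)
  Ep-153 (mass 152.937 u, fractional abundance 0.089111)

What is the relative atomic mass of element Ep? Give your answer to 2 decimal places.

The abundance-weighted mean is 0.343284 × 147.979 + 0.394176 × 150.961 + 0.173429 × 151.949 + 0.089111 × 152.937
= 50.7988 + 59.5052 + 26.3524 + 13.6284 = 150.2848 u

150.28 u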